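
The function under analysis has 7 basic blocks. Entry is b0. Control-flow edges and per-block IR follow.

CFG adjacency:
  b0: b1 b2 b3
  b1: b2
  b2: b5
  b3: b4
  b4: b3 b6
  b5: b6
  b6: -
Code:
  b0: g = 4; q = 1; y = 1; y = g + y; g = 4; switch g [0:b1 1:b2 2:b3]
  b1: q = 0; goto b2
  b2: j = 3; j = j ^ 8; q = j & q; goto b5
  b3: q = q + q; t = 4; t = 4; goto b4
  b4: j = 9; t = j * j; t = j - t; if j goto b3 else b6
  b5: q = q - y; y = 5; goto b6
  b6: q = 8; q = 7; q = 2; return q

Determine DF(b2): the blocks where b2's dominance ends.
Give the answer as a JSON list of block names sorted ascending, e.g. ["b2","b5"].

idom tree: b1←b0 b2←b0 b3←b0 b4←b3 b5←b2 b6←b0
Join-block Dom:
  b2: preds {b0,b1}: {b0} ∩ {b0,b1} = {b0}; idom=b0
  b3: preds {b0,b4}: {b0} ∩ {b0,b3,b4} = {b0}; idom=b0
  b6: preds {b4,b5}: {b0,b3,b4} ∩ {b0,b2,b5} = {b0}; idom=b0

DF derivation:
  b2←b0: walk · to b0
  b2←b1: walk b1 to b0
  b3←b0: walk · to b0
  b3←b4: walk b4→b3 to b0
  b6←b4: walk b4→b3 to b0
  b6←b5: walk b5→b2 to b0
  b0: DF=∅
  b1: DF={b2}
  b2: DF={b6}
  b3: DF={b3,b6}
  b4: DF={b3,b6}
  b5: DF={b6}
  b6: DF=∅

DF(b2) = ["b6"]

Answer: ["b6"]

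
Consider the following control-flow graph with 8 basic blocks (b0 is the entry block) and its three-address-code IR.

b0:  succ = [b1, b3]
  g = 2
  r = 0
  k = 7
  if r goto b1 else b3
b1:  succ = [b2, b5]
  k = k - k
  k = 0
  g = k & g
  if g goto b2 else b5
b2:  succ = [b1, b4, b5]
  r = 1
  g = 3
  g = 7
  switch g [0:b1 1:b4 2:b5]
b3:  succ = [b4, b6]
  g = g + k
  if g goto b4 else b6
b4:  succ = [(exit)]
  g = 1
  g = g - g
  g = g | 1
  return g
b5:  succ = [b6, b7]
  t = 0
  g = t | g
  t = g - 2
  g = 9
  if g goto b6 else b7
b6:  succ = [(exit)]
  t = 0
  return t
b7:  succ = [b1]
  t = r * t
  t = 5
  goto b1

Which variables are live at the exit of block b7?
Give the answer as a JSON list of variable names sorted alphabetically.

Per-block:
  b0 def {g,k,r} use ∅
  b1 def {g,k} use {g,k}
  b2 def {g,r} use ∅
  b3 def {g} use {g,k}
  b4 def {g} use ∅
  b5 def {g,t} use {g}
  b6 def {t} use ∅
  b7 def {t} use {r,t}

Liveness:
  b0: in=∅ out={g,k,r}
  b1: in={g,k,r} out={g,k,r}
  b2: in={k} out={g,k,r}
  b3: in={g,k} out=∅
  b4: in=∅ out=∅
  b5: in={g,k,r} out={g,k,r,t}
  b6: in=∅ out=∅
  b7: in={g,k,r,t} out={g,k,r}

live-out(b7) = ["g", "k", "r"]

Answer: ["g", "k", "r"]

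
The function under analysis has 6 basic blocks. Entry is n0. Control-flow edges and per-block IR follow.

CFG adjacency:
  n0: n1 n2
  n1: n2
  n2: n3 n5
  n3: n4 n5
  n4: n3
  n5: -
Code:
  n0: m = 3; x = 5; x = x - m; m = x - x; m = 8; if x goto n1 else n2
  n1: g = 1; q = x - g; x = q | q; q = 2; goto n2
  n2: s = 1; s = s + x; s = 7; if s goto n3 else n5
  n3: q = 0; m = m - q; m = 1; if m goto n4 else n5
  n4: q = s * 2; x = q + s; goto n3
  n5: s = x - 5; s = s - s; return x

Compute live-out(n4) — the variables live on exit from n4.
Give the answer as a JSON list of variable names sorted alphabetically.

Block summaries:
  n0: def={m,x} ue=∅
  n1: def={g,q,x} ue={x}
  n2: def={s} ue={x}
  n3: def={m,q} ue={m}
  n4: def={q,x} ue={s}
  n5: def={s} ue={x}

Live sets:
  live n0: ∅→{m,x}
  live n1: {m,x}→{m,x}
  live n2: {m,x}→{m,s,x}
  live n3: {m,s,x}→{m,s,x}
  live n4: {m,s}→{m,s,x}
  live n5: {x}→∅

live-out(n4) = ["m", "s", "x"]

Answer: ["m", "s", "x"]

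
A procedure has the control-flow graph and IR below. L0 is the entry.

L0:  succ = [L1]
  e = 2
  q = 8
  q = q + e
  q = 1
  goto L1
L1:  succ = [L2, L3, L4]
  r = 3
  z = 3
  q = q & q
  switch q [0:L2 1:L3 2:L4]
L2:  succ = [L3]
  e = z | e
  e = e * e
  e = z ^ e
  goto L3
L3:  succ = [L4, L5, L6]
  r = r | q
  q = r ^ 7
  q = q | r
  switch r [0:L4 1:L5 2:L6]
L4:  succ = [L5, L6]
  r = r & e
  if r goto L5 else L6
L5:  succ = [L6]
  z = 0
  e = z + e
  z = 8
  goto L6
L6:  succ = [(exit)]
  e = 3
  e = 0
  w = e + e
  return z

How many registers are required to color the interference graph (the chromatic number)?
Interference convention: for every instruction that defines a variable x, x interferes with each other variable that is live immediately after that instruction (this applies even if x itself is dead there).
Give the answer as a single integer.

Answer: 4

Derivation:
def/use:
  L0: def={e,q} ue=∅
  L1: def={q,r,z} ue={q}
  L2: def={e} ue={e,z}
  L3: def={q,r} ue={q,r}
  L4: def={r} ue={e,r}
  L5: def={e,z} ue={e}
  L6: def={e,w} ue={z}

Backward fixpoint:
  L0: in=∅ out={e,q}
  L1: in={e,q} out={e,q,r,z}
  L2: in={e,q,r,z} out={e,q,r,z}
  L3: in={e,q,r,z} out={e,r,z}
  L4: in={e,r,z} out={e,z}
  L5: in={e} out={z}
  L6: in={z} out=∅

Interference:
  e — {q,r,z}
  q — {e,r,z}
  r — {e,q,z}
  w — {z}
  z — {e,q,r,w}

Registers:
  {e,q,r,z} pairwise interfere (4-clique) ⇒ χ ≥ 4
  4-colouring: R0={z}  R1={e,w}  R2={q}  R3={r}
  χ = 4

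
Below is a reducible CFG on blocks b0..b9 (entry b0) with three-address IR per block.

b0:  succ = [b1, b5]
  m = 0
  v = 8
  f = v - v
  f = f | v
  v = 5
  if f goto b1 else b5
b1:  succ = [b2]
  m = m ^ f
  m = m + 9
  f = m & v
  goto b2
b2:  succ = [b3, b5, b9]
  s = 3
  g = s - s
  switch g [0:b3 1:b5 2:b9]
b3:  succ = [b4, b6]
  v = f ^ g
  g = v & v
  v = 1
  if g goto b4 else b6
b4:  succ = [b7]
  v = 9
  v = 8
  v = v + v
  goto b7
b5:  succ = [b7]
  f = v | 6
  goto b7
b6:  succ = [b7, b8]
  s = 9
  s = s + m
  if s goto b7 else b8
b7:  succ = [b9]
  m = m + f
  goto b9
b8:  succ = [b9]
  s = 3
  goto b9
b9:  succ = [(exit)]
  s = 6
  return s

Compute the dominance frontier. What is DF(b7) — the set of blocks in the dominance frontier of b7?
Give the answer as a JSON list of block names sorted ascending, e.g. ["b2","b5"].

idom tree: b1←b0 b2←b1 b3←b2 b4←b3 b5←b0 b6←b3 b7←b0 b8←b6 b9←b0
Dom∩ at merges:
  b5: preds {b0,b2}: {b0} ∩ {b0,b1,b2} = {b0}; idom=b0
  b7: preds {b4,b5,b6}: {b0,b1,b2,b3,b4} ∩ {b0,b5} ∩ {b0,b1,b2,b3,b6} = {b0}; idom=b0
  b9: preds {b2,b7,b8}: {b0,b1,b2} ∩ {b0,b7} ∩ {b0,b1,b2,b3,b6,b8} = {b0}; idom=b0

DF derivation:
  b5←b0: walk · to b0
  b5←b2: walk b2→b1 to b0
  b7←b4: walk b4→b3→b2→b1 to b0
  b7←b5: walk b5 to b0
  b7←b6: walk b6→b3→b2→b1 to b0
  b9←b2: walk b2→b1 to b0
  b9←b7: walk b7 to b0
  b9←b8: walk b8→b6→b3→b2→b1 to b0
  b0: DF=∅
  b1: DF={b5,b7,b9}
  b2: DF={b5,b7,b9}
  b3: DF={b7,b9}
  b4: DF={b7}
  b5: DF={b7}
  b6: DF={b7,b9}
  b7: DF={b9}
  b8: DF={b9}
  b9: DF=∅

DF(b7) = ["b9"]

Answer: ["b9"]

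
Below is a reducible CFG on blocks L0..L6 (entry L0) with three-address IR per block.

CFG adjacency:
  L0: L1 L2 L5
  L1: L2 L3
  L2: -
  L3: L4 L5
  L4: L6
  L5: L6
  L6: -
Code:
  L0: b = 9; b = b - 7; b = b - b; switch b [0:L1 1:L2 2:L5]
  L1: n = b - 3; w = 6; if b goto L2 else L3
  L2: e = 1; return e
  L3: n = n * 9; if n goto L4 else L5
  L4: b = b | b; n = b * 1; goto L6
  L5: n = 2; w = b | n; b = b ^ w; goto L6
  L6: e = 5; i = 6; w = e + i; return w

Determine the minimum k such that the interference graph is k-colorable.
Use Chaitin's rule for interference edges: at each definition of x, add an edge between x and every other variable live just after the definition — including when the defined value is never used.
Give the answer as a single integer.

Answer: 3

Derivation:
def/use:
  L0: def={b} ue=∅
  L1: def={n,w} ue={b}
  L2: def={e} ue=∅
  L3: def={n} ue={n}
  L4: def={b,n} ue={b}
  L5: def={b,n,w} ue={b}
  L6: def={e,i,w} ue=∅

Liveness:
  live L0: ∅→{b}
  live L1: {b}→{b,n}
  live L2: ∅→∅
  live L3: {b,n}→{b}
  live L4: {b}→∅
  live L5: {b}→∅
  live L6: ∅→∅

Interference:
  b↔{n,w}
  e↔{i}
  i↔{e}
  n↔{b,w}
  w↔{b,n}

Colouring:
  lower bound: {b,n,w} mutually conflict ⇒ χ ≥ 3
  assign b→R0 e→R0 i→R1 n→R1 w→R2 — no edge inside a register ⇒ χ ≤ 3
  χ = 3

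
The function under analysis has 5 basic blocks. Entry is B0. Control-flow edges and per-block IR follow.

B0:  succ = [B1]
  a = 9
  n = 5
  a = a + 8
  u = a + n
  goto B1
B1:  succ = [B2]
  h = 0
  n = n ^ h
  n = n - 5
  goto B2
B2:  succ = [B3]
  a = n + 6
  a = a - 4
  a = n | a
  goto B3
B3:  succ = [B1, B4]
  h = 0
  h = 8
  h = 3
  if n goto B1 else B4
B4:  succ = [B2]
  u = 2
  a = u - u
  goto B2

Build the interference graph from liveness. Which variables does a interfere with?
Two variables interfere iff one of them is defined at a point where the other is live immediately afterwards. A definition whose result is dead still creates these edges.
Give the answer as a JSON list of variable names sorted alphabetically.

Per-block:
  B0 def {a,n,u} use ∅
  B1 def {h,n} use {n}
  B2 def {a} use {n}
  B3 def {h} use {n}
  B4 def {a,u} use ∅

Liveness:
  B0 li=∅ lo={n}
  B1 li={n} lo={n}
  B2 li={n} lo={n}
  B3 li={n} lo={n}
  B4 li={n} lo={n}

Interfere edges:
  a — {n}
  h — {n}
  n — {a,h,u}
  u — {n}

N(a) = ["n"]

Answer: ["n"]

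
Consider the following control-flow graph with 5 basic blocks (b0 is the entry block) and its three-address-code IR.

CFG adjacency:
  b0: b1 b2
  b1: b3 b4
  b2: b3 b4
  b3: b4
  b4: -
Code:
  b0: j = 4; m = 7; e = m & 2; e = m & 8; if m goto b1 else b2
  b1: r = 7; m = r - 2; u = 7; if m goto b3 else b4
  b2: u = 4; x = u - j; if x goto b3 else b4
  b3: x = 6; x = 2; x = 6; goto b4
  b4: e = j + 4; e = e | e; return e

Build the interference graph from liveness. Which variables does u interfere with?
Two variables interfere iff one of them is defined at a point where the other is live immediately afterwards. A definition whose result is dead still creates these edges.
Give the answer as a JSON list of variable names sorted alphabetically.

Per-block:
  b0: {e,j,m} / ∅
  b1: {m,r,u} / ∅
  b2: {u,x} / {j}
  b3: {x} / ∅
  b4: {e} / {j}

Live sets:
  b0: in=∅ out={j}
  b1: in={j} out={j}
  b2: in={j} out={j}
  b3: in={j} out={j}
  b4: in={j} out=∅

Conflict graph:
  e: {j,m}
  j: {e,m,r,u,x}
  m: {e,j,u}
  r: {j}
  u: {j,m}
  x: {j}

N(u) = ["j", "m"]

Answer: ["j", "m"]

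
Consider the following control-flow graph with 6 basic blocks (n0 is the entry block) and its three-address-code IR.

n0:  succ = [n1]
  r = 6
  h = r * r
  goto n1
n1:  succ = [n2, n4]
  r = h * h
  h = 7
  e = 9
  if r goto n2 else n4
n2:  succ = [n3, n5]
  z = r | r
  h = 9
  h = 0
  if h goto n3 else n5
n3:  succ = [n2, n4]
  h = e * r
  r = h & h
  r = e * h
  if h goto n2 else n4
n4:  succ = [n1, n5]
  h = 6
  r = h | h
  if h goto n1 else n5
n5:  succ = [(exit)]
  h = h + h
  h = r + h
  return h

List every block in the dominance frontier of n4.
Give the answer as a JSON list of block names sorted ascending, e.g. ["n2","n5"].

idom tree: n1←n0 n2←n1 n3←n2 n4←n1 n5←n1
Dom at joins:
  n1: preds {n0,n4}: {n0} ∩ {n0,n1,n4} = {n0}; idom=n0
  n2: preds {n1,n3}: {n0,n1} ∩ {n0,n1,n2,n3} = {n0,n1}; idom=n1
  n4: preds {n1,n3}: {n0,n1} ∩ {n0,n1,n2,n3} = {n0,n1}; idom=n1
  n5: preds {n2,n4}: {n0,n1,n2} ∩ {n0,n1,n4} = {n0,n1}; idom=n1

Frontier:
  n1←n0: walk · to n0
  n1←n4: walk n4→n1 to n0
  n2←n1: walk · to n1
  n2←n3: walk n3→n2 to n1
  n4←n1: walk · to n1
  n4←n3: walk n3→n2 to n1
  n5←n2: walk n2 to n1
  n5←n4: walk n4 to n1
  DF(n0)=∅
  DF(n1)={n1}
  DF(n2)={n2,n4,n5}
  DF(n3)={n2,n4}
  DF(n4)={n1,n5}
  DF(n5)=∅

DF(n4) = ["n1", "n5"]

Answer: ["n1", "n5"]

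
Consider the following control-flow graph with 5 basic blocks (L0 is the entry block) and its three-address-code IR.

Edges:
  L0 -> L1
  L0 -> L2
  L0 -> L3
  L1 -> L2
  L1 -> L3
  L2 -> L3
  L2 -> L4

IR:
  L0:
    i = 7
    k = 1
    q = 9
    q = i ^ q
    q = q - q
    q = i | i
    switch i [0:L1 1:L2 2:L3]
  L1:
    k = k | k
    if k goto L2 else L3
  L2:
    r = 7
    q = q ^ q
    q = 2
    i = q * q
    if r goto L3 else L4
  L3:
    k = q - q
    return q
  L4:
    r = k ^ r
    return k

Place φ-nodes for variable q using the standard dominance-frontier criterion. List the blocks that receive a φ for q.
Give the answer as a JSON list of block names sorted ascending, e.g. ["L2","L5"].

Answer: ["L3"]

Working:
idom tree: L1←L0 L2←L0 L3←L0 L4←L2
Dom∩ at merges:
  L2: preds {L0,L1}: {L0} ∩ {L0,L1} = {L0}; idom=L0
  L3: preds {L0,L1,L2}: {L0} ∩ {L0,L1} ∩ {L0,L2} = {L0}; idom=L0

DF walk-up:
  join L2 pred L0: · stop@L0
  join L2 pred L1: L1 stop@L0
  join L3 pred L0: · stop@L0
  join L3 pred L1: L1 stop@L0
  join L3 pred L2: L2 stop@L0
  DF(L0)=∅
  DF(L1)={L2,L3}
  DF(L2)={L3}
  DF(L3)=∅
  DF(L4)=∅

φ for q: defs {L0,L2}
  DF⁺ = {L3}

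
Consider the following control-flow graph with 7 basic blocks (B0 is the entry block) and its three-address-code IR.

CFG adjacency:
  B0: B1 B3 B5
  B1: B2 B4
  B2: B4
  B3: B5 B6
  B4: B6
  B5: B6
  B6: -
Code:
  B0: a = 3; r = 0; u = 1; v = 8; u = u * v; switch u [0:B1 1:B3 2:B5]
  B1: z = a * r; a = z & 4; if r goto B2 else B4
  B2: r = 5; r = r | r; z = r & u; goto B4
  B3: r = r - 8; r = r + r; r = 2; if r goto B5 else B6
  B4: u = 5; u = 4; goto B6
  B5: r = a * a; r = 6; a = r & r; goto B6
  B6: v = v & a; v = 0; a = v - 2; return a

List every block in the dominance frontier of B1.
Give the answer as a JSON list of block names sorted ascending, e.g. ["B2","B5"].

Answer: ["B6"]

Analysis:
idom tree: B1←B0 B2←B1 B3←B0 B4←B1 B5←B0 B6←B0
Dom∩ at merges:
  B4: preds {B1,B2}: {B0,B1} ∩ {B0,B1,B2} = {B0,B1}; idom=B1
  B5: preds {B0,B3}: {B0} ∩ {B0,B3} = {B0}; idom=B0
  B6: preds {B3,B4,B5}: {B0,B3} ∩ {B0,B1,B4} ∩ {B0,B5} = {B0}; idom=B0

Frontier:
  B4←B1: walk · to B1
  B4←B2: walk B2 to B1
  B5←B0: walk · to B0
  B5←B3: walk B3 to B0
  B6←B3: walk B3 to B0
  B6←B4: walk B4→B1 to B0
  B6←B5: walk B5 to B0
  DF(B0)=∅
  DF(B1)={B6}
  DF(B2)={B4}
  DF(B3)={B5,B6}
  DF(B4)={B6}
  DF(B5)={B6}
  DF(B6)=∅

DF(B1) = ["B6"]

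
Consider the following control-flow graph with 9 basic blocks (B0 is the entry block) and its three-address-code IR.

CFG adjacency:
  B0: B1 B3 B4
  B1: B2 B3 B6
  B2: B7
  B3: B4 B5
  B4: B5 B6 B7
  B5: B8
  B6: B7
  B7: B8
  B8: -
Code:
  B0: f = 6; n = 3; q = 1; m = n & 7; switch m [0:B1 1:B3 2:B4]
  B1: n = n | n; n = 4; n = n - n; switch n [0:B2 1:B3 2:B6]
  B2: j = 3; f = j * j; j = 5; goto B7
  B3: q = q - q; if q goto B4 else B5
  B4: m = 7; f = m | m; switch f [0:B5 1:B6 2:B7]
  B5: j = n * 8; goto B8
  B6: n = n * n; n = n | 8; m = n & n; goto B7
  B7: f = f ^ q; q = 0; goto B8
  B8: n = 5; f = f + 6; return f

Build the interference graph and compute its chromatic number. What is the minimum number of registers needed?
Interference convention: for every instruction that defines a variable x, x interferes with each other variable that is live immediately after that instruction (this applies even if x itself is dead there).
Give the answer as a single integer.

Answer: 4

Working:
Per-block:
  B0 def {f,m,n,q} use ∅
  B1 def {n} use {n}
  B2 def {f,j} use ∅
  B3 def {q} use {q}
  B4 def {f,m} use ∅
  B5 def {j} use {n}
  B6 def {m,n} use {n}
  B7 def {f,q} use {f,q}
  B8 def {f,n} use {f}

Live sets:
  B0: in=∅ out={f,n,q}
  B1: in={f,n,q} out={f,n,q}
  B2: in={q} out={f,q}
  B3: in={f,n,q} out={f,n,q}
  B4: in={n,q} out={f,n,q}
  B5: in={f,n} out={f}
  B6: in={f,n,q} out={f,q}
  B7: in={f,q} out={f}
  B8: in={f} out=∅

Interference:
  f↔{j,m,n,q}
  j↔{f,q}
  m↔{f,n,q}
  n↔{f,m,q}
  q↔{f,j,m,n}

Registers:
  clique {f,m,n,q} ⇒ need ≥ 4
  assign f→R0 j→R2 m→R2 n→R3 q→R1 — no edge inside a register ⇒ χ ≤ 4
  χ = 4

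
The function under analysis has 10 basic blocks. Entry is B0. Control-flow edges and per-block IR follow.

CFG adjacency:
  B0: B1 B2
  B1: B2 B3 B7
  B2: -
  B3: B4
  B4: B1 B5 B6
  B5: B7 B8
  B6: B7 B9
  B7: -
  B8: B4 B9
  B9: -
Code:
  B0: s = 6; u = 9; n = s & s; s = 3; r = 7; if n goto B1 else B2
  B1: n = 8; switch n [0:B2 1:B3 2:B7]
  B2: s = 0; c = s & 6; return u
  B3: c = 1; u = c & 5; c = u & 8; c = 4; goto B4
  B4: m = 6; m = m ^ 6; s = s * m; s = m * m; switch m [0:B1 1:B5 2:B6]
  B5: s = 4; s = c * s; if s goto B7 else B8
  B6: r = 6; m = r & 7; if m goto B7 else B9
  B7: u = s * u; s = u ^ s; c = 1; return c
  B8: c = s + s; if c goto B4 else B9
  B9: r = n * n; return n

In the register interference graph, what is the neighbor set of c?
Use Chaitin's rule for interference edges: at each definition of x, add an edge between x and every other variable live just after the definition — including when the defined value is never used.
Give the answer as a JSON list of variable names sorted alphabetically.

Answer: ["m", "n", "s", "u"]

Derivation:
Per-block:
  B0 def {n,r,s,u} use ∅
  B1 def {n} use ∅
  B2 def {c,s} use {u}
  B3 def {c,u} use ∅
  B4 def {m,s} use {s}
  B5 def {s} use {c}
  B6 def {m,r} use ∅
  B7 def {c,s,u} use {s,u}
  B8 def {c} use {s}
  B9 def {r} use {n}

Live sets:
  B0: in=∅ out={s,u}
  B1: in={s,u} out={n,s,u}
  B2: in={u} out=∅
  B3: in={n,s} out={c,n,s,u}
  B4: in={c,n,s,u} out={c,n,s,u}
  B5: in={c,n,u} out={n,s,u}
  B6: in={n,s,u} out={n,s,u}
  B7: in={s,u} out=∅
  B8: in={n,s,u} out={c,n,s,u}
  B9: in={n} out=∅

Interfere edges:
  c — {m,n,s,u}
  m — {c,n,s,u}
  n — {c,m,r,s,u}
  r — {n,s,u}
  s — {c,m,n,r,u}
  u — {c,m,n,r,s}

N(c) = ["m", "n", "s", "u"]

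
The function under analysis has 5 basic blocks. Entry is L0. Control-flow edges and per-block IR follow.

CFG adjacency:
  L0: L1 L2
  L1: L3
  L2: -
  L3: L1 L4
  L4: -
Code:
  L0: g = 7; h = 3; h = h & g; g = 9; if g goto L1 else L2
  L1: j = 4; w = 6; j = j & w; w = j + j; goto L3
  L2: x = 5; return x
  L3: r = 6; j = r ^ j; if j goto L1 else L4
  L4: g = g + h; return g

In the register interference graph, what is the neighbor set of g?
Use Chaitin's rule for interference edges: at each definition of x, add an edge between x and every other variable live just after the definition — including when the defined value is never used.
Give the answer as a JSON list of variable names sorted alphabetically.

Answer: ["h", "j", "r", "w"]

Derivation:
Block summaries:
  L0 def {g,h} use ∅
  L1 def {j,w} use ∅
  L2 def {x} use ∅
  L3 def {j,r} use {j}
  L4 def {g} use {g,h}

Backward fixpoint:
  L0: in=∅ out={g,h}
  L1: in={g,h} out={g,h,j}
  L2: in=∅ out=∅
  L3: in={g,h,j} out={g,h}
  L4: in={g,h} out=∅

Interference:
  g: {h,j,r,w}
  h: {g,j,r,w}
  j: {g,h,r,w}
  r: {g,h,j}
  w: {g,h,j}
  x: ∅

N(g) = ["h", "j", "r", "w"]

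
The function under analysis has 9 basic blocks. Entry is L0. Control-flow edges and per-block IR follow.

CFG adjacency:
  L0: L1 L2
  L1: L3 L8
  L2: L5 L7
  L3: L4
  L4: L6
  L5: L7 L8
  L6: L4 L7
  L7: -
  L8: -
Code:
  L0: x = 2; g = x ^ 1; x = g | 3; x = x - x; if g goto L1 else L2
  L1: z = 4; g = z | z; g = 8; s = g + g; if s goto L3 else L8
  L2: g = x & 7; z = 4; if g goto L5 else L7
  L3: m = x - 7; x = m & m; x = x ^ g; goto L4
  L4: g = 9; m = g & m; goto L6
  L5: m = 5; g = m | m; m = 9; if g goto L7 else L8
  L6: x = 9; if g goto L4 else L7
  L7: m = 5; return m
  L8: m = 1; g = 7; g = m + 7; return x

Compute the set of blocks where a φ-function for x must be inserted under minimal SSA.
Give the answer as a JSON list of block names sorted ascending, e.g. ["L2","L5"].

Answer: ["L4", "L7"]

Analysis:
idom tree: L1←L0 L2←L0 L3←L1 L4←L3 L5←L2 L6←L4 L7←L0 L8←L0
Dom∩ at merges:
  L4: preds {L3,L6}: {L0,L1,L3} ∩ {L0,L1,L3,L4,L6} = {L0,L1,L3}; idom=L3
  L7: preds {L2,L5,L6}: {L0,L2} ∩ {L0,L2,L5} ∩ {L0,L1,L3,L4,L6} = {L0}; idom=L0
  L8: preds {L1,L5}: {L0,L1} ∩ {L0,L2,L5} = {L0}; idom=L0

DF derivation:
  join L4 pred L3: · stop@L3
  join L4 pred L6: L6→L4 stop@L3
  join L7 pred L2: L2 stop@L0
  join L7 pred L5: L5→L2 stop@L0
  join L7 pred L6: L6→L4→L3→L1 stop@L0
  join L8 pred L1: L1 stop@L0
  join L8 pred L5: L5→L2 stop@L0
  L0: DF=∅
  L1: DF={L7,L8}
  L2: DF={L7,L8}
  L3: DF={L7}
  L4: DF={L4,L7}
  L5: DF={L7,L8}
  L6: DF={L4,L7}
  L7: DF=∅
  L8: DF=∅

φ for x: defs {L0,L3,L6}
  DF⁺ = {L4,L7}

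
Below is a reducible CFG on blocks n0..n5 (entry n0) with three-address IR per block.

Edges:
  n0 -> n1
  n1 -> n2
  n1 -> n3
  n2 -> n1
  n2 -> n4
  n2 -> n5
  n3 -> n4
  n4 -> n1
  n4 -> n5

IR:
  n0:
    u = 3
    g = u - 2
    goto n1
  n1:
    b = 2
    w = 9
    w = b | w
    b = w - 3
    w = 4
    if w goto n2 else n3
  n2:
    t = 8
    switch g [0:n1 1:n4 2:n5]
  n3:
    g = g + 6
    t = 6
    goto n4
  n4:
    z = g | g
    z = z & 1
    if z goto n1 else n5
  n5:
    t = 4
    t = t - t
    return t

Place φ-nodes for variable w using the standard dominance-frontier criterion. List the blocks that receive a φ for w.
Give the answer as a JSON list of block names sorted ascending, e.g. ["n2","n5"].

idom tree: n1←n0 n2←n1 n3←n1 n4←n1 n5←n1
Join-block Dom:
  n1: preds {n0,n2,n4}: {n0} ∩ {n0,n1,n2} ∩ {n0,n1,n4} = {n0}; idom=n0
  n4: preds {n2,n3}: {n0,n1,n2} ∩ {n0,n1,n3} = {n0,n1}; idom=n1
  n5: preds {n2,n4}: {n0,n1,n2} ∩ {n0,n1,n4} = {n0,n1}; idom=n1

DF walk-up:
  n1←n0: walk · to n0
  n1←n2: walk n2→n1 to n0
  n1←n4: walk n4→n1 to n0
  n4←n2: walk n2 to n1
  n4←n3: walk n3 to n1
  n5←n2: walk n2 to n1
  n5←n4: walk n4 to n1
  DF(n0)=∅
  DF(n1)={n1}
  DF(n2)={n1,n4,n5}
  DF(n3)={n4}
  DF(n4)={n1,n5}
  DF(n5)=∅

φ for w: defs {n1}
  DF⁺ = {n1}

Answer: ["n1"]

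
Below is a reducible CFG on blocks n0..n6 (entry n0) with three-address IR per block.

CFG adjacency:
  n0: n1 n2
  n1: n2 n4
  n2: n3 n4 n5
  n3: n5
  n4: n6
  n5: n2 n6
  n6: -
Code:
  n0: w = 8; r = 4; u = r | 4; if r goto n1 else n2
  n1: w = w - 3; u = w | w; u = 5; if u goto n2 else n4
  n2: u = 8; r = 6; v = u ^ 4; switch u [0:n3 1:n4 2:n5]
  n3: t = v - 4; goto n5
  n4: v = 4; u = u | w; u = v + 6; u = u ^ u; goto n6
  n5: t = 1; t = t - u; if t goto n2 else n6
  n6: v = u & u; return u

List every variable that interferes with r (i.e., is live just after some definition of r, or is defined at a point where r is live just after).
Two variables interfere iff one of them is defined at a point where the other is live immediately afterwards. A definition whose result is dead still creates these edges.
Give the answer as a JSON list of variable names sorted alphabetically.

Answer: ["u", "w"]

Derivation:
Per-block:
  n0: {r,u,w} / ∅
  n1: {u,w} / {w}
  n2: {r,u,v} / ∅
  n3: {t} / {v}
  n4: {u,v} / {u,w}
  n5: {t} / {u}
  n6: {v} / {u}

Liveness:
  n0: in=∅ out={w}
  n1: in={w} out={u,w}
  n2: in={w} out={u,v,w}
  n3: in={u,v,w} out={u,w}
  n4: in={u,w} out={u}
  n5: in={u,w} out={u,w}
  n6: in={u} out=∅

Interference:
  r: {u,w}
  t: {u,w}
  u: {r,t,v,w}
  v: {u,w}
  w: {r,t,u,v}

N(r) = ["u", "w"]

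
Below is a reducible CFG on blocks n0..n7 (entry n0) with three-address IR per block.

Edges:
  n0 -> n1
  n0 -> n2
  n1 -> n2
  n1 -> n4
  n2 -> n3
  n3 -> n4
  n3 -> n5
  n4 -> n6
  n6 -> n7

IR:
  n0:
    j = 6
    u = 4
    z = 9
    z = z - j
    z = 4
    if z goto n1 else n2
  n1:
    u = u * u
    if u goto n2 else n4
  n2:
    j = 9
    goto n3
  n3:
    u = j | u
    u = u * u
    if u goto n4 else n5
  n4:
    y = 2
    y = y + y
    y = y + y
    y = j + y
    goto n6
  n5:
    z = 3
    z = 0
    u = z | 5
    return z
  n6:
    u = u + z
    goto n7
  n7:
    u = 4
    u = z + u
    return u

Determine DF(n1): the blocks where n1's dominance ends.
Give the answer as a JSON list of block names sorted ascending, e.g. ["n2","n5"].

Answer: ["n2", "n4"]

Derivation:
idom tree: n1←n0 n2←n0 n3←n2 n4←n0 n5←n3 n6←n4 n7←n6
Join-block Dom:
  n2: preds {n0,n1}: {n0} ∩ {n0,n1} = {n0}; idom=n0
  n4: preds {n1,n3}: {n0,n1} ∩ {n0,n2,n3} = {n0}; idom=n0

DF derivation:
  n2←n0: walk · to n0
  n2←n1: walk n1 to n0
  n4←n1: walk n1 to n0
  n4←n3: walk n3→n2 to n0
  DF(n0)=∅
  DF(n1)={n2,n4}
  DF(n2)={n4}
  DF(n3)={n4}
  DF(n4)=∅
  DF(n5)=∅
  DF(n6)=∅
  DF(n7)=∅

DF(n1) = ["n2", "n4"]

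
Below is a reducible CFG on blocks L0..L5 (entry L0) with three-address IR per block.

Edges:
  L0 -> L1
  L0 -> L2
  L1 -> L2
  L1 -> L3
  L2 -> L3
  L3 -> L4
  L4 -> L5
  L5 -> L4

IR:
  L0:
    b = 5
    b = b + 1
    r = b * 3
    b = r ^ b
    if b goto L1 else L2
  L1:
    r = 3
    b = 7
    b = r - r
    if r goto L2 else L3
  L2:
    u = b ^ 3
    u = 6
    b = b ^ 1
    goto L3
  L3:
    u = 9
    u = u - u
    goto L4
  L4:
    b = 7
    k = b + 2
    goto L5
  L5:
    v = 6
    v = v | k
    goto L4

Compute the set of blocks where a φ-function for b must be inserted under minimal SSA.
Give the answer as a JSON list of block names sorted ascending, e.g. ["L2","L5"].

idom tree: L1←L0 L2←L0 L3←L0 L4←L3 L5←L4
Join-block Dom:
  L2: preds {L0,L1}: {L0} ∩ {L0,L1} = {L0}; idom=L0
  L3: preds {L1,L2}: {L0,L1} ∩ {L0,L2} = {L0}; idom=L0
  L4: preds {L3,L5}: {L0,L3} ∩ {L0,L3,L4,L5} = {L0,L3}; idom=L3

DF walk-up:
  L2←L0: walk · to L0
  L2←L1: walk L1 to L0
  L3←L1: walk L1 to L0
  L3←L2: walk L2 to L0
  L4←L3: walk · to L3
  L4←L5: walk L5→L4 to L3
  L0 → ∅
  L1 → {L2,L3}
  L2 → {L3}
  L3 → ∅
  L4 → {L4}
  L5 → {L4}

φ for b: defs {L0,L1,L2,L4}
  DF⁺ = {L2,L3,L4}

Answer: ["L2", "L3", "L4"]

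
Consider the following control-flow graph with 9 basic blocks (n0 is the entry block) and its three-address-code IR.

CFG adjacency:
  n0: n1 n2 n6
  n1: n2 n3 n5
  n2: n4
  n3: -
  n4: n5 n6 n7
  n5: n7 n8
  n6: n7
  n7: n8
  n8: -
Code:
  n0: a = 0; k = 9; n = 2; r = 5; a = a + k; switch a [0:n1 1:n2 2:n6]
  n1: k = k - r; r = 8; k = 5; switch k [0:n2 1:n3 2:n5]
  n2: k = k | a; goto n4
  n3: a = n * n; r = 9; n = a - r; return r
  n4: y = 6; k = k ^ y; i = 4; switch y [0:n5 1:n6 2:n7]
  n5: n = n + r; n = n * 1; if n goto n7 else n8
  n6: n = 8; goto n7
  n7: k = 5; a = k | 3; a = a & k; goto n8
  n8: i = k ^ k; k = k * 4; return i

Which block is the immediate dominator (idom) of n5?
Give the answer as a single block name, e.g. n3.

Answer: n0

Derivation:
idom tree: n1←n0 n2←n0 n3←n1 n4←n2 n5←n0 n6←n0 n7←n0 n8←n0
Dom at joins:
  n2: preds {n0,n1}: {n0} ∩ {n0,n1} = {n0}; idom=n0
  n5: preds {n1,n4}: {n0,n1} ∩ {n0,n2,n4} = {n0}; idom=n0
  n6: preds {n0,n4}: {n0} ∩ {n0,n2,n4} = {n0}; idom=n0
  n7: preds {n4,n5,n6}: {n0,n2,n4} ∩ {n0,n5} ∩ {n0,n6} = {n0}; idom=n0
  n8: preds {n5,n7}: {n0,n5} ∩ {n0,n7} = {n0}; idom=n0

idom(n5) = n0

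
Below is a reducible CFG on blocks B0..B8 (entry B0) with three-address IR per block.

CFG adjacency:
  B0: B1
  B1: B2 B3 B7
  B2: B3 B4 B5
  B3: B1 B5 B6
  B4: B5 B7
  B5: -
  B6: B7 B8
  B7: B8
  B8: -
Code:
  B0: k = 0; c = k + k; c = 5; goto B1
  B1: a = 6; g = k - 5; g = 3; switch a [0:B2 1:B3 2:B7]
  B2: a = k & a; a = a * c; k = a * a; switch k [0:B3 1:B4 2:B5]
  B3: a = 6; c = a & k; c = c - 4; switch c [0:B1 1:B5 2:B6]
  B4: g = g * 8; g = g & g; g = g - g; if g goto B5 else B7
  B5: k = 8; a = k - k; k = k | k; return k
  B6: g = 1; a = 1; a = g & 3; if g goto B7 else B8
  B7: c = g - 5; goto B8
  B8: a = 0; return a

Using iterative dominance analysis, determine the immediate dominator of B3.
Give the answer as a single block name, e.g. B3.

idom tree: B1←B0 B2←B1 B3←B1 B4←B2 B5←B1 B6←B3 B7←B1 B8←B1
Dom at joins:
  B1: preds {B0,B3}: {B0} ∩ {B0,B1,B3} = {B0}; idom=B0
  B3: preds {B1,B2}: {B0,B1} ∩ {B0,B1,B2} = {B0,B1}; idom=B1
  B5: preds {B2,B3,B4}: {B0,B1,B2} ∩ {B0,B1,B3} ∩ {B0,B1,B2,B4} = {B0,B1}; idom=B1
  B7: preds {B1,B4,B6}: {B0,B1} ∩ {B0,B1,B2,B4} ∩ {B0,B1,B3,B6} = {B0,B1}; idom=B1
  B8: preds {B6,B7}: {B0,B1,B3,B6} ∩ {B0,B1,B7} = {B0,B1}; idom=B1

idom(B3) = B1

Answer: B1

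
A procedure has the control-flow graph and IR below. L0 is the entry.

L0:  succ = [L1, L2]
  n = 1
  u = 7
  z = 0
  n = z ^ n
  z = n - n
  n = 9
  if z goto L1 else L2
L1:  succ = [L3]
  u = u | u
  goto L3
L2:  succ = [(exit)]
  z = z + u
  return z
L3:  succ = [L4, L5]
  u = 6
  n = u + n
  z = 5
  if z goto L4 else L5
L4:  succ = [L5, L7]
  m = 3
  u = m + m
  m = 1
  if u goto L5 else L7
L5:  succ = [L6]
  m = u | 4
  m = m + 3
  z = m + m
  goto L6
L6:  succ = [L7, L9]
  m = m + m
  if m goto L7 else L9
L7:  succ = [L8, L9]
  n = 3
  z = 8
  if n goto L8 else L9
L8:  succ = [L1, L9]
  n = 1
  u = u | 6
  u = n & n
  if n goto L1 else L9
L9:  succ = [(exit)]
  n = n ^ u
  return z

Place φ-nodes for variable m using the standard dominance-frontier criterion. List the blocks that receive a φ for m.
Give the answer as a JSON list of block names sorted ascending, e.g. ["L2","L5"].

idom tree: L1←L0 L2←L0 L3←L1 L4←L3 L5←L3 L6←L5 L7←L3 L8←L7 L9←L3
Dom∩ at merges:
  L1: preds {L0,L8}: {L0} ∩ {L0,L1,L3,L7,L8} = {L0}; idom=L0
  L5: preds {L3,L4}: {L0,L1,L3} ∩ {L0,L1,L3,L4} = {L0,L1,L3}; idom=L3
  L7: preds {L4,L6}: {L0,L1,L3,L4} ∩ {L0,L1,L3,L5,L6} = {L0,L1,L3}; idom=L3
  L9: preds {L6,L7,L8}: {L0,L1,L3,L5,L6} ∩ {L0,L1,L3,L7} ∩ {L0,L1,L3,L7,L8} = {L0,L1,L3}; idom=L3

Frontier:
  L1←L0: walk · to L0
  L1←L8: walk L8→L7→L3→L1 to L0
  L5←L3: walk · to L3
  L5←L4: walk L4 to L3
  L7←L4: walk L4 to L3
  L7←L6: walk L6→L5 to L3
  L9←L6: walk L6→L5 to L3
  L9←L7: walk L7 to L3
  L9←L8: walk L8→L7 to L3
  DF(L0)=∅
  DF(L1)={L1}
  DF(L2)=∅
  DF(L3)={L1}
  DF(L4)={L5,L7}
  DF(L5)={L7,L9}
  DF(L6)={L7,L9}
  DF(L7)={L1,L9}
  DF(L8)={L1,L9}
  DF(L9)=∅

φ for m: defs {L4,L5,L6}
  DF⁺ = {L1,L5,L7,L9}

Answer: ["L1", "L5", "L7", "L9"]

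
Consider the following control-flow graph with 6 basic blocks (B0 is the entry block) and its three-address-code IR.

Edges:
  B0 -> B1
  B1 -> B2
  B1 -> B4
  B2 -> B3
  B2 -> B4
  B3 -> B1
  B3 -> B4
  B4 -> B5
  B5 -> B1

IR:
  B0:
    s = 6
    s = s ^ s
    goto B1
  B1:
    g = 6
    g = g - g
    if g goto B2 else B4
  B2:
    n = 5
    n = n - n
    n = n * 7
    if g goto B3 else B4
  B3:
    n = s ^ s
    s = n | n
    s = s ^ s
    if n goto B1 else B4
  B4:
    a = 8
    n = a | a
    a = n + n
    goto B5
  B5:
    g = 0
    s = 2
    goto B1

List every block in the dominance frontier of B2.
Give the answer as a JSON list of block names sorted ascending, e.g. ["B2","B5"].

Answer: ["B1", "B4"]

Derivation:
idom tree: B1←B0 B2←B1 B3←B2 B4←B1 B5←B4
Dom∩ at merges:
  B1: preds {B0,B3,B5}: {B0} ∩ {B0,B1,B2,B3} ∩ {B0,B1,B4,B5} = {B0}; idom=B0
  B4: preds {B1,B2,B3}: {B0,B1} ∩ {B0,B1,B2} ∩ {B0,B1,B2,B3} = {B0,B1}; idom=B1

Frontier:
  join B1 pred B0: · stop@B0
  join B1 pred B3: B3→B2→B1 stop@B0
  join B1 pred B5: B5→B4→B1 stop@B0
  join B4 pred B1: · stop@B1
  join B4 pred B2: B2 stop@B1
  join B4 pred B3: B3→B2 stop@B1
  B0 → ∅
  B1 → {B1}
  B2 → {B1,B4}
  B3 → {B1,B4}
  B4 → {B1}
  B5 → {B1}

DF(B2) = ["B1", "B4"]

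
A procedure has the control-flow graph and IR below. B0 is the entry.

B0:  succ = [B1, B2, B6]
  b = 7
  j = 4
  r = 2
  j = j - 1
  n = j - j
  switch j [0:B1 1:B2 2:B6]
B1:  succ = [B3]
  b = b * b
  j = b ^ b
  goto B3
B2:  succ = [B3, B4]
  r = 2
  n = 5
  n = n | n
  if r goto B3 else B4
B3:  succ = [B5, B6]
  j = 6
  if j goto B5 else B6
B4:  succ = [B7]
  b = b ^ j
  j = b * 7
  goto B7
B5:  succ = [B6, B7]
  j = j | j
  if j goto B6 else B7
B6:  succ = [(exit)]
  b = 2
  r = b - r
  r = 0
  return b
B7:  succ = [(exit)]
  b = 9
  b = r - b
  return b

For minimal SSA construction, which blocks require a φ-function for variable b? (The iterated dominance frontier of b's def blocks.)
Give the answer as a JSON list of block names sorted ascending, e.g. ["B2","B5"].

Answer: ["B3", "B6", "B7"]

Analysis:
idom tree: B1←B0 B2←B0 B3←B0 B4←B2 B5←B3 B6←B0 B7←B0
Join-block Dom:
  B3: preds {B1,B2}: {B0,B1} ∩ {B0,B2} = {B0}; idom=B0
  B6: preds {B0,B3,B5}: {B0} ∩ {B0,B3} ∩ {B0,B3,B5} = {B0}; idom=B0
  B7: preds {B4,B5}: {B0,B2,B4} ∩ {B0,B3,B5} = {B0}; idom=B0

DF derivation:
  join B3 pred B1: B1 stop@B0
  join B3 pred B2: B2 stop@B0
  join B6 pred B0: · stop@B0
  join B6 pred B3: B3 stop@B0
  join B6 pred B5: B5→B3 stop@B0
  join B7 pred B4: B4→B2 stop@B0
  join B7 pred B5: B5→B3 stop@B0
  B0 → ∅
  B1 → {B3}
  B2 → {B3,B7}
  B3 → {B6,B7}
  B4 → {B7}
  B5 → {B6,B7}
  B6 → ∅
  B7 → ∅

φ for b: defs {B0,B1,B4,B6,B7}
  DF⁺ = {B3,B6,B7}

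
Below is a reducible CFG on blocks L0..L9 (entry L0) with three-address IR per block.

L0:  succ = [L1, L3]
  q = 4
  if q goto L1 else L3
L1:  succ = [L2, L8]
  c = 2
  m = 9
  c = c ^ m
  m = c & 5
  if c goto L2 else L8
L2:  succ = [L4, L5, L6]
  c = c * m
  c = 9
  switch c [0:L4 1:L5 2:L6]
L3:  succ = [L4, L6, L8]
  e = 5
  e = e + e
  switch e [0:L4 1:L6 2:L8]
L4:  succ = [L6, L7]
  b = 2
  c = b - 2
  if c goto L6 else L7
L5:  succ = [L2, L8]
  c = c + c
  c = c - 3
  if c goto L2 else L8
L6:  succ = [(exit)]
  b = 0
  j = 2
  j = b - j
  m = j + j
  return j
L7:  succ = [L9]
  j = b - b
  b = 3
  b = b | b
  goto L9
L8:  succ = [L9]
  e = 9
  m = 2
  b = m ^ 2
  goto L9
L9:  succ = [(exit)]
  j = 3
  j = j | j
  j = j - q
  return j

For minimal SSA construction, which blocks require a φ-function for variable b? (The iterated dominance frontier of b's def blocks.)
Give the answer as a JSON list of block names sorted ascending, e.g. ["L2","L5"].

idom tree: L1←L0 L2←L1 L3←L0 L4←L0 L5←L2 L6←L0 L7←L4 L8←L0 L9←L0
Join-block Dom:
  L2: preds {L1,L5}: {L0,L1} ∩ {L0,L1,L2,L5} = {L0,L1}; idom=L1
  L4: preds {L2,L3}: {L0,L1,L2} ∩ {L0,L3} = {L0}; idom=L0
  L6: preds {L2,L3,L4}: {L0,L1,L2} ∩ {L0,L3} ∩ {L0,L4} = {L0}; idom=L0
  L8: preds {L1,L3,L5}: {L0,L1} ∩ {L0,L3} ∩ {L0,L1,L2,L5} = {L0}; idom=L0
  L9: preds {L7,L8}: {L0,L4,L7} ∩ {L0,L8} = {L0}; idom=L0

DF walk-up:
  join L2 pred L1: · stop@L1
  join L2 pred L5: L5→L2 stop@L1
  join L4 pred L2: L2→L1 stop@L0
  join L4 pred L3: L3 stop@L0
  join L6 pred L2: L2→L1 stop@L0
  join L6 pred L3: L3 stop@L0
  join L6 pred L4: L4 stop@L0
  join L8 pred L1: L1 stop@L0
  join L8 pred L3: L3 stop@L0
  join L8 pred L5: L5→L2→L1 stop@L0
  join L9 pred L7: L7→L4 stop@L0
  join L9 pred L8: L8 stop@L0
  DF(L0)=∅
  DF(L1)={L4,L6,L8}
  DF(L2)={L2,L4,L6,L8}
  DF(L3)={L4,L6,L8}
  DF(L4)={L6,L9}
  DF(L5)={L2,L8}
  DF(L6)=∅
  DF(L7)={L9}
  DF(L8)={L9}
  DF(L9)=∅

φ for b: defs {L4,L6,L7,L8}
  DF⁺ = {L6,L9}

Answer: ["L6", "L9"]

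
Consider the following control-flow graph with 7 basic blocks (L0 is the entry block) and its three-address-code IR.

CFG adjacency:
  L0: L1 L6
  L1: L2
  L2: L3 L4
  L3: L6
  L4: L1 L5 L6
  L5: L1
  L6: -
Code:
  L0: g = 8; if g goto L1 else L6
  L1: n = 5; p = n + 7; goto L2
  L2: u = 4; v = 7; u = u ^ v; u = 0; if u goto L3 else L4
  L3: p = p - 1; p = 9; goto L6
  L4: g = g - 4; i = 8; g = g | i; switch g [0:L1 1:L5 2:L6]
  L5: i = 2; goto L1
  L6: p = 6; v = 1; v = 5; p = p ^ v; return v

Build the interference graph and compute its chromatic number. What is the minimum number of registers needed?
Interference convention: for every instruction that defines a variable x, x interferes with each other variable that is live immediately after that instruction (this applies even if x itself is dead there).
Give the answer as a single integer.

Per-block:
  L0: {g} / ∅
  L1: {n,p} / ∅
  L2: {u,v} / ∅
  L3: {p} / {p}
  L4: {g,i} / {g}
  L5: {i} / ∅
  L6: {p,v} / ∅

Backward fixpoint:
  L0 li=∅ lo={g}
  L1 li={g} lo={g,p}
  L2 li={g,p} lo={g,p}
  L3 li={p} lo=∅
  L4 li={g} lo={g}
  L5 li={g} lo={g}
  L6 li=∅ lo=∅

Interference:
  g: {i,n,p,u,v}
  i: {g}
  n: {g}
  p: {g,u,v}
  u: {g,p,v}
  v: {g,p,u}

Registers:
  {g,p,u,v} pairwise interfere (4-clique) ⇒ χ ≥ 4
  4-colouring: r0={g}  r1={i,n,p}  r2={u}  r3={v}
  χ = 4

Answer: 4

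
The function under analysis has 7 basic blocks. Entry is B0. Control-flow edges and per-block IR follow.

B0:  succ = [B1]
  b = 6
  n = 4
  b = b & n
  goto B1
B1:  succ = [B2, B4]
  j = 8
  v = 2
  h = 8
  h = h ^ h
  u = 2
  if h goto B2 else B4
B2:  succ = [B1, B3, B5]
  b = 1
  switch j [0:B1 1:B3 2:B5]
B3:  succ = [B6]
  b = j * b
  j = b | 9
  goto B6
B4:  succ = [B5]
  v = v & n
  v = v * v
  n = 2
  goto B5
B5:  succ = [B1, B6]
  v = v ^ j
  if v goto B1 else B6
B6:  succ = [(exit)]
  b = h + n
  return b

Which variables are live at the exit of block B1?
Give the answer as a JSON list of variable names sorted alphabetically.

Block summaries:
  B0 def {b,n} use ∅
  B1 def {h,j,u,v} use ∅
  B2 def {b} use {j}
  B3 def {b,j} use {b,j}
  B4 def {n,v} use {n,v}
  B5 def {v} use {j,v}
  B6 def {b} use {h,n}

Backward fixpoint:
  B0: in=∅ out={n}
  B1: in={n} out={h,j,n,v}
  B2: in={h,j,n,v} out={b,h,j,n,v}
  B3: in={b,h,j,n} out={h,n}
  B4: in={h,j,n,v} out={h,j,n,v}
  B5: in={h,j,n,v} out={h,n}
  B6: in={h,n} out=∅

live-out(B1) = ["h", "j", "n", "v"]

Answer: ["h", "j", "n", "v"]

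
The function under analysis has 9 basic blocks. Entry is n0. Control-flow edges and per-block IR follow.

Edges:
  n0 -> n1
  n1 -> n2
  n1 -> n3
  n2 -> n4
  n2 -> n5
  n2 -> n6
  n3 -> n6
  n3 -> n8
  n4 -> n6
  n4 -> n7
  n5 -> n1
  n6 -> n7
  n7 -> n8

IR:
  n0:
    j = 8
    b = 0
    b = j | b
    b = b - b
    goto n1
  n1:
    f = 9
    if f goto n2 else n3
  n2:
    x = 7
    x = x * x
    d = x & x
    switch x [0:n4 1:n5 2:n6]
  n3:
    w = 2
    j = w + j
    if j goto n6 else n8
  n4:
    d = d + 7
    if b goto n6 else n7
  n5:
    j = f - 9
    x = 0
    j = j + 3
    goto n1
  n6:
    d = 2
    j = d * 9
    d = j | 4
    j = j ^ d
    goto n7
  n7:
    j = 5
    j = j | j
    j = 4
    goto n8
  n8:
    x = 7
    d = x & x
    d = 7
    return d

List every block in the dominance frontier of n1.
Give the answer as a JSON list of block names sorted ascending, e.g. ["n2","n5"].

idom tree: n1←n0 n2←n1 n3←n1 n4←n2 n5←n2 n6←n1 n7←n1 n8←n1
Dom∩ at merges:
  n1: preds {n0,n5}: {n0} ∩ {n0,n1,n2,n5} = {n0}; idom=n0
  n6: preds {n2,n3,n4}: {n0,n1,n2} ∩ {n0,n1,n3} ∩ {n0,n1,n2,n4} = {n0,n1}; idom=n1
  n7: preds {n4,n6}: {n0,n1,n2,n4} ∩ {n0,n1,n6} = {n0,n1}; idom=n1
  n8: preds {n3,n7}: {n0,n1,n3} ∩ {n0,n1,n7} = {n0,n1}; idom=n1

Frontier:
  join n1 pred n0: · stop@n0
  join n1 pred n5: n5→n2→n1 stop@n0
  join n6 pred n2: n2 stop@n1
  join n6 pred n3: n3 stop@n1
  join n6 pred n4: n4→n2 stop@n1
  join n7 pred n4: n4→n2 stop@n1
  join n7 pred n6: n6 stop@n1
  join n8 pred n3: n3 stop@n1
  join n8 pred n7: n7 stop@n1
  n0 → ∅
  n1 → {n1}
  n2 → {n1,n6,n7}
  n3 → {n6,n8}
  n4 → {n6,n7}
  n5 → {n1}
  n6 → {n7}
  n7 → {n8}
  n8 → ∅

DF(n1) = ["n1"]

Answer: ["n1"]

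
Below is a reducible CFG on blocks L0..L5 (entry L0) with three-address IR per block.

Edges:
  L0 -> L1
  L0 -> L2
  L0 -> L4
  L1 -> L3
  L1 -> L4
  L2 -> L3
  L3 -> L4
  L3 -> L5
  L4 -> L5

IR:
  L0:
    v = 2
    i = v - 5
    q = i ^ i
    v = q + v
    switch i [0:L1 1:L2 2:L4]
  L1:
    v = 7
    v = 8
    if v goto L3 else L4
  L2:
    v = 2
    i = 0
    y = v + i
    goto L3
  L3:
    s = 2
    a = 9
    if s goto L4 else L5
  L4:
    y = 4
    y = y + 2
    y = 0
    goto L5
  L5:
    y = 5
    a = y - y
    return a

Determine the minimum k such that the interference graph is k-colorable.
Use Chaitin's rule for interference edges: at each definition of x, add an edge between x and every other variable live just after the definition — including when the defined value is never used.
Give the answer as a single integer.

Per-block:
  L0 def {i,q,v} use ∅
  L1 def {v} use ∅
  L2 def {i,v,y} use ∅
  L3 def {a,s} use ∅
  L4 def {y} use ∅
  L5 def {a,y} use ∅

Backward fixpoint:
  live L0: ∅→∅
  live L1: ∅→∅
  live L2: ∅→∅
  live L3: ∅→∅
  live L4: ∅→∅
  live L5: ∅→∅

Conflict graph:
  a: {s}
  i: {q,v}
  q: {i,v}
  s: {a}
  v: {i,q}
  y: ∅

Chromatic number:
  clique {i,q,v} ⇒ need ≥ 3
  3-colouring: r0={a,i,y}  r1={q,s}  r2={v}
  χ = 3

Answer: 3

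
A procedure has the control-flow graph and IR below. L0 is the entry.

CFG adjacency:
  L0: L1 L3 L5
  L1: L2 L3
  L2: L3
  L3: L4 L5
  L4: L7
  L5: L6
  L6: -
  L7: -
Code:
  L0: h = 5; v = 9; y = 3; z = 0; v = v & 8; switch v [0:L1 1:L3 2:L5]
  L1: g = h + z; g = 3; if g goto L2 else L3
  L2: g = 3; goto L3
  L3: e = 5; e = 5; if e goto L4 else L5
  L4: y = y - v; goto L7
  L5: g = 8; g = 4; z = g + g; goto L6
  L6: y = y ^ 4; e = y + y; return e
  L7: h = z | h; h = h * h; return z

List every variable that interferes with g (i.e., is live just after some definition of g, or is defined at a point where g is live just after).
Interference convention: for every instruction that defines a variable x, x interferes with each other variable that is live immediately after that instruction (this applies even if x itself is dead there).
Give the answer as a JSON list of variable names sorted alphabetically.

Block summaries:
  L0: {h,v,y,z} / ∅
  L1: {g} / {h,z}
  L2: {g} / ∅
  L3: {e} / ∅
  L4: {y} / {v,y}
  L5: {g,z} / ∅
  L6: {e,y} / {y}
  L7: {h} / {h,z}

Backward fixpoint:
  live L0: ∅→{h,v,y,z}
  live L1: {h,v,y,z}→{h,v,y,z}
  live L2: {h,v,y,z}→{h,v,y,z}
  live L3: {h,v,y,z}→{h,v,y,z}
  live L4: {h,v,y,z}→{h,z}
  live L5: {y}→{y}
  live L6: {y}→∅
  live L7: {h,z}→∅

Interference:
  e↔{h,v,y,z}
  g↔{h,v,y,z}
  h↔{e,g,v,y,z}
  v↔{e,g,h,y,z}
  y↔{e,g,h,v,z}
  z↔{e,g,h,v,y}

N(g) = ["h", "v", "y", "z"]

Answer: ["h", "v", "y", "z"]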